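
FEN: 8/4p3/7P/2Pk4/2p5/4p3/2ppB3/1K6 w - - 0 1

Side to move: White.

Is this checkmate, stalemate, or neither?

neither

White to move; white king on b1.
In check: yes, from the black pawn on c2.
King squares — a1: available; c1: attacked by Pd2; a2: available; b2: available; c2: available.
Legal moves for White: Kxc2, Kb2, Ka2, Ka1.
White is in check but has 4 legal moves → neither.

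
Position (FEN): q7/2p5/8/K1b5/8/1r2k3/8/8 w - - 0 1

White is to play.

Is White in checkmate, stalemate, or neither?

checkmate

White to move; white king on a5.
In check: yes, from the black queen on a8.
King squares — a4: attacked by Qa8; b4: attacked by Rb3; b5: attacked by Rb3; a6: attacked by Qa8; b6: attacked by Rb3.
Legal moves for White: none.
In check with no legal moves → checkmate.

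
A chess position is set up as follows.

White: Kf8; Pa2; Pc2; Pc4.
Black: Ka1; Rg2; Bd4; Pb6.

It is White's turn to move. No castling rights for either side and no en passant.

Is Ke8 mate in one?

After Ke8: black king on a1; in check: no.
Black is not in check, so this cannot be checkmate.

no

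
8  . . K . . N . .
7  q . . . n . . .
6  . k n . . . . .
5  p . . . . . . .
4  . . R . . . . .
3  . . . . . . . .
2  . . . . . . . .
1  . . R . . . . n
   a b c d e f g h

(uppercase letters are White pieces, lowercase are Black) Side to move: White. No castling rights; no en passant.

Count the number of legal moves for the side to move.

0

White to move; king on c8.
In check: yes, from the black knight on e7.
Legal moves: none.
Count: 0.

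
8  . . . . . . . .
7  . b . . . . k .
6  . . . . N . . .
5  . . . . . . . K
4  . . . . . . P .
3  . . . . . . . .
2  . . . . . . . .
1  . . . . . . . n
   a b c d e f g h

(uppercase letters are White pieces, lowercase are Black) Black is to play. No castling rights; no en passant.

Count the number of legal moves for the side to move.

Black to move; king on g7.
In check: yes, from the white knight on e6.
Legal moves: Kh8, Kg8, Kh7, Kf7, Kf6.
Count: 5.

5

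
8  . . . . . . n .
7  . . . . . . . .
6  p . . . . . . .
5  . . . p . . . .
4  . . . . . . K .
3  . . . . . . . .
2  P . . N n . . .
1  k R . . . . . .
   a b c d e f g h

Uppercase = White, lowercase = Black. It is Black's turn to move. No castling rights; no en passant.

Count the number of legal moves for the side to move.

1

Black to move; king on a1.
In check: yes, from the white rook on b1.
Legal moves: Kxa2.
Count: 1.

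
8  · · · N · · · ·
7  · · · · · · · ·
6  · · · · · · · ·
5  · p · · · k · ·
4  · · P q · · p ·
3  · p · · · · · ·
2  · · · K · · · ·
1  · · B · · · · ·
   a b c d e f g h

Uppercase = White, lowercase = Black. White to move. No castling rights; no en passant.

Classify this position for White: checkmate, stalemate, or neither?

neither

White to move; white king on d2.
In check: yes, from the black queen on d4.
Legal moves for White: Ke2, Ke1.
White is in check but has 2 legal moves → neither.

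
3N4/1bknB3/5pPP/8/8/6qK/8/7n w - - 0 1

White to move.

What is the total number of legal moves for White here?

0

White to move; king on h3.
In check: yes, from the black queen on g3.
Legal moves: none.
Count: 0.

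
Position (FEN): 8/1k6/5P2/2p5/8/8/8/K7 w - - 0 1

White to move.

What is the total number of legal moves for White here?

4

White to move; king on a1.
In check: no.
Legal moves: Kb2, Ka2, Kb1, f7.
Count: 4.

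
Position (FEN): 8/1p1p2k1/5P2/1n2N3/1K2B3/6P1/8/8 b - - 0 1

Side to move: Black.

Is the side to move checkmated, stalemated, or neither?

neither

Black to move; black king on g7.
In check: yes, from the white pawn on f6.
Legal moves for Black: Kh8, Kg8, Kf8, Kh6, Kxf6.
Black is in check but has 5 legal moves → neither.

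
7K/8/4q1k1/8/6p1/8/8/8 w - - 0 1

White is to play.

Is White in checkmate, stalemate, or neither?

stalemate

White to move; white king on h8.
In check: no.
King squares — g7: attacked by Kg6; h7: attacked by Kg6; g8: attacked by Qe6.
Legal moves for White: none.
Not in check and no legal moves → stalemate.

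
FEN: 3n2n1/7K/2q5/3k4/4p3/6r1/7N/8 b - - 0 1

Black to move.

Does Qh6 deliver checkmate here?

yes

After Qh6: white king on h7; in check: yes, from the black queen on h6.
King squares — g6: attacked by Rg3; h6: attacked by Ng8; g7: attacked by Rg3; g8: attacked by Rg3; h8: attacked by Qh6.
White has no legal moves → checkmate.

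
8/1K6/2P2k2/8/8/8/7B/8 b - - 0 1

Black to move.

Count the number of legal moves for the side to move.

7

Black to move; king on f6.
In check: no.
Legal moves: Kg7, Kf7, Ke7, Kg6, Ke6, Kg5, Kf5.
Count: 7.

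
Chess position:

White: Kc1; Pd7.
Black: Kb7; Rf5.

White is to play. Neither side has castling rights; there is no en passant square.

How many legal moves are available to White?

9

White to move; king on c1.
In check: no.
Legal moves: Kd2, Kc2, Kb2, Kd1, Kb1, d8=Q, d8=R, d8=B, d8=N+.
Count: 9.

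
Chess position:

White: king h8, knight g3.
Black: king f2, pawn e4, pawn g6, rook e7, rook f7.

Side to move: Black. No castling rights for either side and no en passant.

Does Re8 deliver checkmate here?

yes

After Re8: white king on h8; in check: yes, from the black rook on e8.
King squares — g7: attacked by Rf7; h7: attacked by Rf7; g8: attacked by Re8.
White has no legal moves → checkmate.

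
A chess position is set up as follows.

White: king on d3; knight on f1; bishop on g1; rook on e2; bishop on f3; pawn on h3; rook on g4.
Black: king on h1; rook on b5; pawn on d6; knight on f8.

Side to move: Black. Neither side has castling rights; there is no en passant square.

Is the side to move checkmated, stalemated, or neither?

checkmate

Black to move; black king on h1.
In check: yes, from the white bishop on f3.
King squares — g1: attacked by Rg4; g2: attacked by Re2; h2: attacked by Nf1.
Legal moves for Black: none.
In check with no legal moves → checkmate.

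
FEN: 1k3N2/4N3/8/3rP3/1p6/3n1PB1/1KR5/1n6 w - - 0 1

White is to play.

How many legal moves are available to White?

4

White to move; king on b2.
In check: yes, from the black knight on d3.
Legal moves: Kb3, Ka2, Kxb1, Ka1.
Count: 4.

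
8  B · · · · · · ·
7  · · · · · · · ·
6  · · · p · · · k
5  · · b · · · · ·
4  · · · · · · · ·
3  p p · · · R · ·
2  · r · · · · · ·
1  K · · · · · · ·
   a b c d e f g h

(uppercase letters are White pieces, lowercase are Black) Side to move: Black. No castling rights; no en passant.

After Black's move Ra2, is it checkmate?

no

After Ra2: white king on a1; in check: yes, from the black rook on a2.
White has 1 legal reply: Kb1.
In check but a legal move exists → not checkmate.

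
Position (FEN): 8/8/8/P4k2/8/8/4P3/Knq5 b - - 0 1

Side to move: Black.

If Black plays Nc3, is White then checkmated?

After Nc3: white king on a1; in check: yes, from the black queen on c1.
King squares — b1: attacked by Qc1; a2: attacked by Nc3; b2: attacked by Qc1.
White has no legal moves → checkmate.

yes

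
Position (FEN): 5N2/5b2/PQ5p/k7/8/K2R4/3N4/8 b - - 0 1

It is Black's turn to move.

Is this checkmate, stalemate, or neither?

neither

Black to move; black king on a5.
In check: yes, from the white queen on b6.
Legal moves for Black: Kxb6.
Black is in check but has 1 legal move → neither.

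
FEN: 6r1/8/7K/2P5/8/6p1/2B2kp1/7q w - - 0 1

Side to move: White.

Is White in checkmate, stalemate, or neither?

checkmate

White to move; white king on h6.
In check: yes, from the black queen on h1.
King squares — g5: attacked by Rg8; h5: attacked by Qh1; g6: attacked by Rg8; g7: attacked by Rg8; h7: attacked by Qh1.
Legal moves for White: none.
In check with no legal moves → checkmate.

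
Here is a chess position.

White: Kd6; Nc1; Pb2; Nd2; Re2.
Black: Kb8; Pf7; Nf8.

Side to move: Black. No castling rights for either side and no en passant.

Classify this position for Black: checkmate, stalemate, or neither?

neither

Black to move; black king on b8.
In check: no.
Legal moves for Black: Nh7, Nd7, Ng6, Ne6, Kc8, Ka8, Kb7, Ka7, f6, f5.
Black has 10 legal moves and is not in check → neither.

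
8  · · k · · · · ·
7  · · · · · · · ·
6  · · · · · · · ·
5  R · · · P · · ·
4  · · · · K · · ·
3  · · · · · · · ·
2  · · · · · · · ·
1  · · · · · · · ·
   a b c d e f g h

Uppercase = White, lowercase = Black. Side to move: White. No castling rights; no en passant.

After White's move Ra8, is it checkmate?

After Ra8: black king on c8; in check: yes, from the white rook on a8.
Black has 3 legal replies: Kd7, Kc7, Kb7.
In check but a legal move exists → not checkmate.

no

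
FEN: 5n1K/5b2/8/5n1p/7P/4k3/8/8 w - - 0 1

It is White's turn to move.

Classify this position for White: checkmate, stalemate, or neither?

stalemate

White to move; white king on h8.
In check: no.
King squares — g7: attacked by Nf5; h7: attacked by Nf8; g8: attacked by Bf7.
Legal moves for White: none.
Not in check and no legal moves → stalemate.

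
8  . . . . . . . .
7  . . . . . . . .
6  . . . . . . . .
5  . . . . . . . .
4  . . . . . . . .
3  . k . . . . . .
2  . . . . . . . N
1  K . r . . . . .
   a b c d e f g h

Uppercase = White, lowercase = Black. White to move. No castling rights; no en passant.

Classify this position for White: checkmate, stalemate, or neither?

checkmate

White to move; white king on a1.
In check: yes, from the black rook on c1.
King squares — b1: attacked by Rc1; a2: attacked by Kb3; b2: attacked by Kb3.
Legal moves for White: none.
In check with no legal moves → checkmate.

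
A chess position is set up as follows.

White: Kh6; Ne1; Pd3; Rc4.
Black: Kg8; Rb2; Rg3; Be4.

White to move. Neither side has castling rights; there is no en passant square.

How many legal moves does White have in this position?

White to move; king on h6.
In check: no.
Legal moves: Kh5, Rc8+, Rc7, Rc6, Rc5, Rxe4, Rd4, Rb4, Ra4, Rc3, Rc2, Rc1, Nf3, Ng2, Nc2, dxe4, d4.
Count: 17.

17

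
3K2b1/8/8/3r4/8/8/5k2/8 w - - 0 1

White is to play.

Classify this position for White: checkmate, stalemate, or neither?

neither

White to move; white king on d8.
In check: yes, from the black rook on d5.
King squares — c7: available; d7: attacked by Rd5; e7: available; c8: available; e8: available.
Legal moves for White: Ke8, Kc8, Ke7, Kc7.
White is in check but has 4 legal moves → neither.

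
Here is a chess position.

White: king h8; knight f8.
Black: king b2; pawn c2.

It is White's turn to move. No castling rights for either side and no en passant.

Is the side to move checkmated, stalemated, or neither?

neither

White to move; white king on h8.
In check: no.
Legal moves for White: Kg8, Kh7, Kg7, Nh7, Nd7, Ng6, Ne6.
White has 7 legal moves and is not in check → neither.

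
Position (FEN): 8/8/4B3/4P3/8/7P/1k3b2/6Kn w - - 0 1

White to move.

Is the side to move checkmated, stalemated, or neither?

neither

White to move; white king on g1.
In check: yes, from the black bishop on f2.
Legal moves for White: Kh2, Kg2, Kxh1, Kf1.
White is in check but has 4 legal moves → neither.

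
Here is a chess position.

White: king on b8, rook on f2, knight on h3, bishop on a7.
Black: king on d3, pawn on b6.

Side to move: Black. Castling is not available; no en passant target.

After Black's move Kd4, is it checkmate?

no

After Kd4: white king on b8; in check: no.
White is not in check, so this cannot be checkmate.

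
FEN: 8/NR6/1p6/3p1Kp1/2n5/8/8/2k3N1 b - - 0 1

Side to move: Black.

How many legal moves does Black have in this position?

Black to move; king on c1.
In check: no.
Legal moves: Nd6+, Ne5, Na5, Ne3+, Na3, Nd2, Nb2, Kd2, Kc2, Kb2, Kd1, Kb1, b5, g4, d4.
Count: 15.

15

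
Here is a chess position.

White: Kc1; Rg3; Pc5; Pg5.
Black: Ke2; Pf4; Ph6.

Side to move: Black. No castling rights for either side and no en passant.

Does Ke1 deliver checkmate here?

no

After Ke1: white king on c1; in check: no.
White is not in check, so this cannot be checkmate.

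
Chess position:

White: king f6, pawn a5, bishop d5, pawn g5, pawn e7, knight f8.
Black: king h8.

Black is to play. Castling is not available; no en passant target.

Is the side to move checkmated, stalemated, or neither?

stalemate

Black to move; black king on h8.
In check: no.
King squares — g7: attacked by Kf6; h7: attacked by Nf8; g8: attacked by Bd5.
Legal moves for Black: none.
Not in check and no legal moves → stalemate.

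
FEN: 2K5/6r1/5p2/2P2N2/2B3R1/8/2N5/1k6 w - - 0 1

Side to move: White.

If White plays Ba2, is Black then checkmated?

no

After Ba2: black king on b1; in check: yes, from the white bishop on a2.
Black has 4 legal replies: Kxc2, Kb2, Kxa2, Kc1.
In check but a legal move exists → not checkmate.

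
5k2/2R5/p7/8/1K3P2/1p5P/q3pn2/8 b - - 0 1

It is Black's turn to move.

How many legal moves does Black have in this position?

Black to move; king on f8.
In check: no.
Legal moves: Kg8, Ke8, Ng4, Ne4, Nxh3, Nd3+, Nh1, Nd1, Qa5+, Qa4+, Qa3+, Qd2+, Qc2, Qb2, Qb1, Qa1, a5+, b2, e1=Q+, e1=R, e1=B+, e1=N.
Count: 22.

22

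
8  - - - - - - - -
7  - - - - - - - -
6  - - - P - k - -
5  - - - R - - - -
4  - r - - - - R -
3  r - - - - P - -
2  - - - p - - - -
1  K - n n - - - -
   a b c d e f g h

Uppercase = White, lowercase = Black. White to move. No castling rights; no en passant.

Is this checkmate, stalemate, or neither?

checkmate

White to move; white king on a1.
In check: yes, from the black rook on a3.
King squares — b1: attacked by Rb4; a2: attacked by Nc1; b2: attacked by Nd1.
Legal moves for White: none.
In check with no legal moves → checkmate.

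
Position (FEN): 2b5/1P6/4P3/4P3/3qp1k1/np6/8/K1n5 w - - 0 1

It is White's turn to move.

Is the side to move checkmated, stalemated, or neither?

checkmate

White to move; white king on a1.
In check: yes, from the black queen on d4.
King squares — b1: attacked by Na3; a2: attacked by Nc1; b2: attacked by Qd4.
Legal moves for White: none.
In check with no legal moves → checkmate.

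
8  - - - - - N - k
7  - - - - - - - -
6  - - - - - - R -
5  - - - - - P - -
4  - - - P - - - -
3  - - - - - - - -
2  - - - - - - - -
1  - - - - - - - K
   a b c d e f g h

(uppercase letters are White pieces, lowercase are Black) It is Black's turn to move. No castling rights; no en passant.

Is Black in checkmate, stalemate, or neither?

stalemate

Black to move; black king on h8.
In check: no.
King squares — g7: attacked by Rg6; h7: attacked by Nf8; g8: attacked by Rg6.
Legal moves for Black: none.
Not in check and no legal moves → stalemate.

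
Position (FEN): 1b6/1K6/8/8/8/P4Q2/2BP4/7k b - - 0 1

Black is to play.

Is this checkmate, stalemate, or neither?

Black to move; black king on h1.
In check: yes, from the white queen on f3.
Legal moves for Black: Kh2, Kg1.
Black is in check but has 2 legal moves → neither.

neither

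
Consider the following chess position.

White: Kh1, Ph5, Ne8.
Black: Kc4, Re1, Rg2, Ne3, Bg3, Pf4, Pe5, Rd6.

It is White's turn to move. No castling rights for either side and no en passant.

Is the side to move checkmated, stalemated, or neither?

checkmate

White to move; white king on h1.
In check: yes, from the black rook on e1.
King squares — g1: attacked by Re1; g2: attacked by Ne3; h2: attacked by Rg2.
Legal moves for White: none.
In check with no legal moves → checkmate.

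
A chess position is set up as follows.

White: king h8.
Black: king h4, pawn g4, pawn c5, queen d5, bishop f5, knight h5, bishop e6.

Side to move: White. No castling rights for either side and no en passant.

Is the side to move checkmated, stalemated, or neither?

stalemate

White to move; white king on h8.
In check: no.
King squares — g7: attacked by Nh5; h7: attacked by Bf5; g8: attacked by Be6.
Legal moves for White: none.
Not in check and no legal moves → stalemate.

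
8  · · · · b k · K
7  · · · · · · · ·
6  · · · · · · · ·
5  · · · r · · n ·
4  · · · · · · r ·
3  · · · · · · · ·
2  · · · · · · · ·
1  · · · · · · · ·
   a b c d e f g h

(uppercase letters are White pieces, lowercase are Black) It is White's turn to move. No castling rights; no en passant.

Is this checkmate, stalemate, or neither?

White to move; white king on h8.
In check: no.
King squares — g7: attacked by Kf8; h7: attacked by Ng5; g8: attacked by Kf8.
Legal moves for White: none.
Not in check and no legal moves → stalemate.

stalemate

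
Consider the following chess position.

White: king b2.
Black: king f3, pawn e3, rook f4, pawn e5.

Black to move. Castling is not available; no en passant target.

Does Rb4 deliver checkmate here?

no

After Rb4: white king on b2; in check: yes, from the black rook on b4.
White has 6 legal replies: Kc3, Ka3, Kc2, Ka2, Kc1, Ka1.
In check but a legal move exists → not checkmate.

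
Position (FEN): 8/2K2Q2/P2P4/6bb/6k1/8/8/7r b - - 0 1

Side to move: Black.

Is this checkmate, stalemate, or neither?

Black to move; black king on g4.
In check: no.
Legal moves for Black include: Bxf7, Bg6, Bd8+, Be7, Bh6, Bf6, Bh4, Bf4, Be3, Bd2, Bc1, Kh4, Kh3, Kg3, Rh4, Rh3, Rh2, Rg1, ... (list truncated; more exist).
Black has legal moves and is not in check → neither.

neither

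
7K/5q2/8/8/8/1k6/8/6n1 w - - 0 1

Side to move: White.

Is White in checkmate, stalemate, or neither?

White to move; white king on h8.
In check: no.
King squares — g7: attacked by Qf7; h7: attacked by Qf7; g8: attacked by Qf7.
Legal moves for White: none.
Not in check and no legal moves → stalemate.

stalemate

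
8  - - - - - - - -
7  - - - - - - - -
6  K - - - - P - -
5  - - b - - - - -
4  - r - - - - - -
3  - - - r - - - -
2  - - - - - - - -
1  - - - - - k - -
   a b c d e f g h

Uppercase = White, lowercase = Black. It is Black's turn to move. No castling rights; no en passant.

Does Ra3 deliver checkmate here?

yes

After Ra3: white king on a6; in check: yes, from the black rook on a3.
King squares — a5: attacked by Ra3; b5: attacked by Rb4; b6: attacked by Rb4; a7: attacked by Ra3; b7: attacked by Rb4.
White has no legal moves → checkmate.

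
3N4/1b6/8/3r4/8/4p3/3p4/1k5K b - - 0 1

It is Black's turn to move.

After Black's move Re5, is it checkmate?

no

After Re5: white king on h1; in check: yes, from the black bishop on b7.
White has 4 legal replies: Kh2, Kg1, Nxb7, Nc6.
In check but a legal move exists → not checkmate.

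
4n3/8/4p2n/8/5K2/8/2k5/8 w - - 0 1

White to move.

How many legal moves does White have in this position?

6

White to move; king on f4.
In check: no.
Legal moves: Kg5, Ke5, Ke4, Kg3, Kf3, Ke3.
Count: 6.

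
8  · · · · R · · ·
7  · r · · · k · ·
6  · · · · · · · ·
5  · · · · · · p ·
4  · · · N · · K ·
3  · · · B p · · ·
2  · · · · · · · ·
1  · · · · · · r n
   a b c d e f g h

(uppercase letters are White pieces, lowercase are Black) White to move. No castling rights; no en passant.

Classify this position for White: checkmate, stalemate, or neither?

White to move; white king on g4.
In check: yes, from the black rook on g1.
Legal moves for White: Kh5, Kf5, Kh3, Kf3.
White is in check but has 4 legal moves → neither.

neither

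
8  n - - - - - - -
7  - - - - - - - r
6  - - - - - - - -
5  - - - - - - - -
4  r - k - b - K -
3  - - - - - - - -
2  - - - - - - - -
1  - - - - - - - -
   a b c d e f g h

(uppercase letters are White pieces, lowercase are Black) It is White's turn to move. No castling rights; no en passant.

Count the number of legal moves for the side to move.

3

White to move; king on g4.
In check: no.
Legal moves: Kg5, Kf4, Kg3.
Count: 3.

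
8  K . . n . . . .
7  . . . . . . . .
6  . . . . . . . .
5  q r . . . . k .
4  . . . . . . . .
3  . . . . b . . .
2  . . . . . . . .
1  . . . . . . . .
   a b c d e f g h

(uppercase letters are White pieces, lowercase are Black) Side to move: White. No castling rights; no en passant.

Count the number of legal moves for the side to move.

0

White to move; king on a8.
In check: yes, from the black queen on a5.
Legal moves: none.
Count: 0.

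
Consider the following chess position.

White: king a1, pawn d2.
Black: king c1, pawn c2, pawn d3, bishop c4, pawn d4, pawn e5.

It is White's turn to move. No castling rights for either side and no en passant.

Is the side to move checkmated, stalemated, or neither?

stalemate

White to move; white king on a1.
In check: no.
King squares — b1: attacked by Kc1; a2: attacked by Bc4; b2: attacked by Kc1.
Legal moves for White: none.
Not in check and no legal moves → stalemate.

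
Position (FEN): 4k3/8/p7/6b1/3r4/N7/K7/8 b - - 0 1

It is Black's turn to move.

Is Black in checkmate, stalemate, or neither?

neither

Black to move; black king on e8.
In check: no.
Legal moves for Black include: Kf8, Kd8, Kf7, Ke7, Kd7, Bd8, Be7, Bh6, Bf6, Bh4, Bf4, Be3, Bd2, Bc1, Rd8, Rd7, Rd6, Rd5, ... (list truncated; more exist).
Black has legal moves and is not in check → neither.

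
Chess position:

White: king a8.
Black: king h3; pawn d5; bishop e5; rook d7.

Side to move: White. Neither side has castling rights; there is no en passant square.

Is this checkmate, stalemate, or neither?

White to move; white king on a8.
In check: no.
King squares — a7: attacked by Rd7; b7: attacked by Rd7; b8: attacked by Be5.
Legal moves for White: none.
Not in check and no legal moves → stalemate.

stalemate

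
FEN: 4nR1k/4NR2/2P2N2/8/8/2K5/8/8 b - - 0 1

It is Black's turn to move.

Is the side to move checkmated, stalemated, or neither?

Black to move; black king on h8.
In check: yes, from the white rook on f8.
King squares — g7: attacked by Rf7; h7: attacked by Nf6; g8: attacked by Nf6.
Legal moves for Black: none.
In check with no legal moves → checkmate.

checkmate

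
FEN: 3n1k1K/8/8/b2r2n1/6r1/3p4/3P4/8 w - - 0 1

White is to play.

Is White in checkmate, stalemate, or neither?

stalemate

White to move; white king on h8.
In check: no.
King squares — g7: attacked by Kf8; h7: attacked by Ng5; g8: attacked by Kf8.
Legal moves for White: none.
Not in check and no legal moves → stalemate.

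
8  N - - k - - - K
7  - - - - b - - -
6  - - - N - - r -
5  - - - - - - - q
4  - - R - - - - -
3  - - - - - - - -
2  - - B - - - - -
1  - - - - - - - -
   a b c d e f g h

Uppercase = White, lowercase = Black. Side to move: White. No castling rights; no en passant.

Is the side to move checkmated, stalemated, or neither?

checkmate

White to move; white king on h8.
In check: yes, from the black queen on h5.
King squares — g7: attacked by Rg6; h7: attacked by Qh5; g8: attacked by Rg6.
Legal moves for White: none.
In check with no legal moves → checkmate.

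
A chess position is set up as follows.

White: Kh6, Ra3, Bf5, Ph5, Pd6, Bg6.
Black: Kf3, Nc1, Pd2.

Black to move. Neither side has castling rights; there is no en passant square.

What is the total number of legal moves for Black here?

6

Black to move; king on f3.
In check: yes, from the white rook on a3.
Legal moves: Kf4, Kg2, Kf2, Ke2, Nd3, Nb3.
Count: 6.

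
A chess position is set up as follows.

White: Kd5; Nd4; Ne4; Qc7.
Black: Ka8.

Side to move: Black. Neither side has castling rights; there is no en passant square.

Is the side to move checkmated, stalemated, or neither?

Black to move; black king on a8.
In check: no.
King squares — a7: attacked by Qc7; b7: attacked by Qc7; b8: attacked by Qc7.
Legal moves for Black: none.
Not in check and no legal moves → stalemate.

stalemate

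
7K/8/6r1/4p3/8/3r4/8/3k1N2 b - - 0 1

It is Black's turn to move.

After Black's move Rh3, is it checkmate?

yes

After Rh3: white king on h8; in check: yes, from the black rook on h3.
King squares — g7: attacked by Rg6; h7: attacked by Rh3; g8: attacked by Rg6.
White has no legal moves → checkmate.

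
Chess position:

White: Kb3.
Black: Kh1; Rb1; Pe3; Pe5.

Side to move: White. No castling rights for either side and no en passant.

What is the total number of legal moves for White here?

6

White to move; king on b3.
In check: yes, from the black rook on b1.
Legal moves: Kc4, Ka4, Kc3, Ka3, Kc2, Ka2.
Count: 6.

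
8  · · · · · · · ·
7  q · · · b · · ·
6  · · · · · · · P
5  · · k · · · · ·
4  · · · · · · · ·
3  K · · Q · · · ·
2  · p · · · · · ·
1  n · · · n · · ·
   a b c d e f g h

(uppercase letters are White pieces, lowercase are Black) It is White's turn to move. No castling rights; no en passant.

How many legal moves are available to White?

White to move; king on a3.
In check: yes, from the black queen on a7.
Legal moves: Kxb2, Qa6.
Count: 2.

2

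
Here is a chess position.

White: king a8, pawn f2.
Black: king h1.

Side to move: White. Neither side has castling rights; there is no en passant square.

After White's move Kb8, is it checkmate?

After Kb8: black king on h1; in check: no.
Black is not in check, so this cannot be checkmate.

no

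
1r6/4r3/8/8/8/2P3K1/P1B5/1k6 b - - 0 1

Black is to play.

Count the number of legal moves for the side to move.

5

Black to move; king on b1.
In check: yes, from the white bishop on c2.
Legal moves: Kxc2, Kb2, Kxa2, Kc1, Ka1.
Count: 5.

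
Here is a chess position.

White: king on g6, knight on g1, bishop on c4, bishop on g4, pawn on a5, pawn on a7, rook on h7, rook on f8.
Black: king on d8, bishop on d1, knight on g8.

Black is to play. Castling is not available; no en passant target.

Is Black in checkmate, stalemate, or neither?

checkmate

Black to move; black king on d8.
In check: yes, from the white rook on f8.
King squares — c7: attacked by Rh7; d7: attacked by Bg4; e7: attacked by Rh7; c8: attacked by Bg4; e8: attacked by Rf8.
Legal moves for Black: none.
In check with no legal moves → checkmate.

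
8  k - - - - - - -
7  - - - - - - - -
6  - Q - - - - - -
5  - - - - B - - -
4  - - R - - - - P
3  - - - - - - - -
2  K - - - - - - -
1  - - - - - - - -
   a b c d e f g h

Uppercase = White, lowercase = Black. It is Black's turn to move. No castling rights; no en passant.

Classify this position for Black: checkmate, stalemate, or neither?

Black to move; black king on a8.
In check: no.
King squares — a7: attacked by Qb6; b7: attacked by Qb6; b8: attacked by Be5.
Legal moves for Black: none.
Not in check and no legal moves → stalemate.

stalemate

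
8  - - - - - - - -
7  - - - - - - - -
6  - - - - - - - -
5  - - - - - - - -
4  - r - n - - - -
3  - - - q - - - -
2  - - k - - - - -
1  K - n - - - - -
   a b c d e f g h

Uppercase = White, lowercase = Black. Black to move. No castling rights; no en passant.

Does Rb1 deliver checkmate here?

yes

After Rb1: white king on a1; in check: yes, from the black rook on b1.
King squares — b1: attacked by Kc2; a2: attacked by Nc1; b2: attacked by Rb1.
White has no legal moves → checkmate.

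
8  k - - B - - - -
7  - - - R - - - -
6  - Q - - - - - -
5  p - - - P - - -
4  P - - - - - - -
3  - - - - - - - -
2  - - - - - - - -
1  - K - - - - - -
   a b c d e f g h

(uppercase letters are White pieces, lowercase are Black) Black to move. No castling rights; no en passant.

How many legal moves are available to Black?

0

Black to move; king on a8.
In check: no.
Legal moves: none.
Count: 0.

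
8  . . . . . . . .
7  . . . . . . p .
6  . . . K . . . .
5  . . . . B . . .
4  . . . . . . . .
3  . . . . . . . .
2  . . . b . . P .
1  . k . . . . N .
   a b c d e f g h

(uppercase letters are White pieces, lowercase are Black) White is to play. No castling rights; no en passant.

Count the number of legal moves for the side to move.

White to move; king on d6.
In check: no.
Legal moves: Ke7, Kd7, Kc7, Ke6, Kc6, Kd5, Kc5, Bxg7, Bf6, Bf4, Bd4, Bg3, Bc3, Bh2, Bb2, Ba1, Nh3, Nf3, Ne2, g3, g4.
Count: 21.

21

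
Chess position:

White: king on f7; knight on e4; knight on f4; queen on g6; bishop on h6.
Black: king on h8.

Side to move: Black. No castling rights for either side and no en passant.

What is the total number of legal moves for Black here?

Black to move; king on h8.
In check: no.
Legal moves: none.
Count: 0.

0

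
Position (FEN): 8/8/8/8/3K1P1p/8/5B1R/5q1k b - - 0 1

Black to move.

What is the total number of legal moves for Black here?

1

Black to move; king on h1.
In check: yes, from the white rook on h2.
Legal moves: Kxh2.
Count: 1.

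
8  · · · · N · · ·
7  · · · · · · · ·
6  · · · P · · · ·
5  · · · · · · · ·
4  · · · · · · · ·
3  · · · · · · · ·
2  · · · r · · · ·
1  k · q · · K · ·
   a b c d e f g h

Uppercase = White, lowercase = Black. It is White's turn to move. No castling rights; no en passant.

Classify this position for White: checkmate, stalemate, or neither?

checkmate

White to move; white king on f1.
In check: yes, from the black queen on c1.
King squares — e1: attacked by Qc1; g1: attacked by Qc1; e2: attacked by Rd2; f2: attacked by Rd2; g2: attacked by Rd2.
Legal moves for White: none.
In check with no legal moves → checkmate.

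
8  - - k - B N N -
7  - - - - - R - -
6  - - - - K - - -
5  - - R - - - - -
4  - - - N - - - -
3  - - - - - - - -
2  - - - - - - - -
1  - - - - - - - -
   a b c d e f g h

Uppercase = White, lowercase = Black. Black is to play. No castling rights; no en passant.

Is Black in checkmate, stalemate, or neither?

Black to move; black king on c8.
In check: yes, from the white rook on c5.
Legal moves for Black: Kd8, Kb8.
Black is in check but has 2 legal moves → neither.

neither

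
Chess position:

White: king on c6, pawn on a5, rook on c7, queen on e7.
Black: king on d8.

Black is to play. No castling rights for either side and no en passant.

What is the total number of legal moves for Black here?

Black to move; king on d8.
In check: yes, from the white queen on e7.
Legal moves: none.
Count: 0.

0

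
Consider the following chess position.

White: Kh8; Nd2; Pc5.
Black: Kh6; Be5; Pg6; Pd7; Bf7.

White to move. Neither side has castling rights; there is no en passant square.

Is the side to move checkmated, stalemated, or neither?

White to move; white king on h8.
In check: yes, from the black bishop on e5.
King squares — g7: attacked by Be5; h7: attacked by Kh6; g8: attacked by Bf7.
Legal moves for White: none.
In check with no legal moves → checkmate.

checkmate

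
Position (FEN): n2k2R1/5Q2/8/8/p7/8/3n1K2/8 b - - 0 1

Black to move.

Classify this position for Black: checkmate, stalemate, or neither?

checkmate

Black to move; black king on d8.
In check: yes, from the white rook on g8.
King squares — c7: attacked by Qf7; d7: attacked by Qf7; e7: attacked by Qf7; c8: attacked by Rg8; e8: attacked by Qf7.
Legal moves for Black: none.
In check with no legal moves → checkmate.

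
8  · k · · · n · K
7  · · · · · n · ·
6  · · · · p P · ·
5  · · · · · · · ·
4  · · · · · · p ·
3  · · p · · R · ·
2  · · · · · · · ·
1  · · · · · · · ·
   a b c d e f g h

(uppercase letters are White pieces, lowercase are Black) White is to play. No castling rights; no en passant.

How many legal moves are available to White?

2

White to move; king on h8.
In check: yes, from the black knight on f7.
Legal moves: Kg8, Kg7.
Count: 2.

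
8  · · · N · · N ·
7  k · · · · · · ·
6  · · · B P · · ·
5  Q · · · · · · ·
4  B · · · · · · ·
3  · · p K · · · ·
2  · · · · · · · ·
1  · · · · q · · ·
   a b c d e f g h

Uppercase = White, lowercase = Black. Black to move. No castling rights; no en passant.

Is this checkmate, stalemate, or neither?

checkmate

Black to move; black king on a7.
In check: yes, from the white queen on a5.
King squares — a6: attacked by Qa5; b6: attacked by Qa5; b7: attacked by Nd8; a8: attacked by Qa5; b8: attacked by Bd6.
Legal moves for Black: none.
In check with no legal moves → checkmate.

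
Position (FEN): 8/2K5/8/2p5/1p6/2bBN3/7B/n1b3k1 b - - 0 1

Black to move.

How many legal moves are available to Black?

3

Black to move; king on g1.
In check: yes, from the white bishop on h2.
Legal moves: Kxh2, Kf2, Kh1.
Count: 3.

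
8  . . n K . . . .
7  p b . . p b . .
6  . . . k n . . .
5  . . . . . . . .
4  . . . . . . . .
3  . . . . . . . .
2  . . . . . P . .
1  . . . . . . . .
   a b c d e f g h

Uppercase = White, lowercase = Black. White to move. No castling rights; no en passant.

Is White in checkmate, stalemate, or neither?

checkmate

White to move; white king on d8.
In check: yes, from the black knight on e6.
King squares — c7: attacked by Kd6; d7: attacked by Kd6; e7: attacked by Kd6; c8: attacked by Bb7; e8: attacked by Bf7.
Legal moves for White: none.
In check with no legal moves → checkmate.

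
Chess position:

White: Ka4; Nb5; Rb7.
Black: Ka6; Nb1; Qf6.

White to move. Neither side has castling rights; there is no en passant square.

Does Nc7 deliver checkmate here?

no

After Nc7: black king on a6; in check: yes, from the white knight on c7.
Black has 1 legal reply: Kxb7.
In check but a legal move exists → not checkmate.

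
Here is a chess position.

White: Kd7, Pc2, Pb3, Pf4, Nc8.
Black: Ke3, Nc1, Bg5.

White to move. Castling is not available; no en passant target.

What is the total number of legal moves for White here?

14

White to move; king on d7.
In check: no.
Legal moves: Ne7, Na7, Nd6, Nb6, Ke8, Kc7, Ke6, Kd6, Kc6, fxg5, f5, b4, c3, c4.
Count: 14.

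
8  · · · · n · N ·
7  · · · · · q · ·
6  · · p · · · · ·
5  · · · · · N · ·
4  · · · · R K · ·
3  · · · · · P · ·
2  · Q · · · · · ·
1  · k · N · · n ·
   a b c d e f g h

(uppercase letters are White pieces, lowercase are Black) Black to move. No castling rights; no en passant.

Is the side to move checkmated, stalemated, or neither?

Black to move; black king on b1.
In check: yes, from the white queen on b2.
King squares — a1: attacked by Qb2; c1: attacked by Qb2; a2: attacked by Qb2; b2: attacked by Nd1; c2: attacked by Qb2.
Legal moves for Black: none.
In check with no legal moves → checkmate.

checkmate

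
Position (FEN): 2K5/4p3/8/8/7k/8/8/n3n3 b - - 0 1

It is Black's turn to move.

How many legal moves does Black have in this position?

Black to move; king on h4.
In check: no.
Legal moves: Kh5, Kg5, Kg4, Kh3, Kg3, Nf3, Nd3, Ng2, Nec2, Nb3, Nac2, e6, e5.
Count: 13.

13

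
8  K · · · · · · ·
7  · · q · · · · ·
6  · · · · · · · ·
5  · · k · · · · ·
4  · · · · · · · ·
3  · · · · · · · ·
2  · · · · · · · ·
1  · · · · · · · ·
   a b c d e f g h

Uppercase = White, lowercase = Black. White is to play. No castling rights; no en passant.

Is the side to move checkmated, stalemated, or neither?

White to move; white king on a8.
In check: no.
King squares — a7: attacked by Qc7; b7: attacked by Qc7; b8: attacked by Qc7.
Legal moves for White: none.
Not in check and no legal moves → stalemate.

stalemate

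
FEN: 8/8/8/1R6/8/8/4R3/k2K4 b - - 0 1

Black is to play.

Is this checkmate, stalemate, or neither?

stalemate

Black to move; black king on a1.
In check: no.
King squares — b1: attacked by Rb5; a2: attacked by Re2; b2: attacked by Re2.
Legal moves for Black: none.
Not in check and no legal moves → stalemate.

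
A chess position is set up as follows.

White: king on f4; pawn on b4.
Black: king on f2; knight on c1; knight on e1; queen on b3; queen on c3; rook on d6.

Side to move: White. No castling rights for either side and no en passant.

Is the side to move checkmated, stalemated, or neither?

neither

White to move; white king on f4.
In check: no.
Legal moves for White: Kg5, Kf5, Kg4, Ke4, b5.
White has 5 legal moves and is not in check → neither.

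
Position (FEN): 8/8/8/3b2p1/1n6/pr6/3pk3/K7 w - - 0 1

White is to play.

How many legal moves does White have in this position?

0

White to move; king on a1.
In check: no.
Legal moves: none.
Count: 0.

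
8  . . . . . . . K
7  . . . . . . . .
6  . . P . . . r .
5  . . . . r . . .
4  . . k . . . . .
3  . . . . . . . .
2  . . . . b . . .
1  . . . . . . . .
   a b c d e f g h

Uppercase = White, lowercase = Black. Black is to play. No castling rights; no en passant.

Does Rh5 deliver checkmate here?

After Rh5: white king on h8; in check: yes, from the black rook on h5.
King squares — g7: attacked by Rg6; h7: attacked by Rh5; g8: attacked by Rg6.
White has no legal moves → checkmate.

yes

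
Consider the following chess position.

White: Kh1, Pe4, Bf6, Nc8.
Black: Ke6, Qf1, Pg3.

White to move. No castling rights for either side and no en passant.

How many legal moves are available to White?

White to move; king on h1.
In check: yes, from the black queen on f1.
Legal moves: none.
Count: 0.

0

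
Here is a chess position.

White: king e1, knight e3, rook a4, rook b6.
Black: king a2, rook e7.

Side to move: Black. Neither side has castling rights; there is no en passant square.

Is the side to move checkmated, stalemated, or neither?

Black to move; black king on a2.
In check: yes, from the white rook on a4.
King squares — a1: attacked by Ra4; b1: attacked by Rb6; b2: attacked by Rb6; a3: attacked by Ra4; b3: attacked by Rb6.
Legal moves for Black: none.
In check with no legal moves → checkmate.

checkmate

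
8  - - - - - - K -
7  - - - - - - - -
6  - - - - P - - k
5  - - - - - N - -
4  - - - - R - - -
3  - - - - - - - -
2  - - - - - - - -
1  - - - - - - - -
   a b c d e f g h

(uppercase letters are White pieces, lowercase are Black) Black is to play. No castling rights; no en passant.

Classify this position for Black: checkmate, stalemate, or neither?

Black to move; black king on h6.
In check: yes, from the white knight on f5.
King squares — g5: available; h5: available; g6: available; g7: attacked by Nf5; h7: attacked by Kg8.
Legal moves for Black: Kg6, Kh5, Kg5.
Black is in check but has 3 legal moves → neither.

neither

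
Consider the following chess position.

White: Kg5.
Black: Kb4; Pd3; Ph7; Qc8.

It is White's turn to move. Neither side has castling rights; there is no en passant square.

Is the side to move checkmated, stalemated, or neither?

neither

White to move; white king on g5.
In check: no.
Legal moves for White: Kh6, Kf6, Kh5, Kh4, Kf4.
White has 5 legal moves and is not in check → neither.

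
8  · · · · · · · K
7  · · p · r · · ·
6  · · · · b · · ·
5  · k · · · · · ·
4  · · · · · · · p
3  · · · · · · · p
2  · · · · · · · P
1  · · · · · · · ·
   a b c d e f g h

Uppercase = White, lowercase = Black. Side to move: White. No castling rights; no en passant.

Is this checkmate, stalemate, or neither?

stalemate

White to move; white king on h8.
In check: no.
King squares — g7: attacked by Re7; h7: attacked by Re7; g8: attacked by Be6.
Legal moves for White: none.
Not in check and no legal moves → stalemate.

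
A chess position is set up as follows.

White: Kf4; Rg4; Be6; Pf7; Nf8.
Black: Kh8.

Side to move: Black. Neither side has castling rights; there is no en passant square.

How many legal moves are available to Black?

0

Black to move; king on h8.
In check: no.
Legal moves: none.
Count: 0.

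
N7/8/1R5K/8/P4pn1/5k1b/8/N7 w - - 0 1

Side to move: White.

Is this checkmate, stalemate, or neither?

White to move; white king on h6.
In check: yes, from the black knight on g4.
King squares — g5: available; h5: available; g6: available; g7: available; h7: available.
Legal moves for White: Kh7, Kg7, Kg6, Kh5, Kg5.
White is in check but has 5 legal moves → neither.

neither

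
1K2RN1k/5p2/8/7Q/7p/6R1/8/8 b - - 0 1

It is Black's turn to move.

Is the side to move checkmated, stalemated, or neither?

checkmate

Black to move; black king on h8.
In check: yes, from the white queen on h5.
King squares — g7: attacked by Rg3; h7: attacked by Qh5; g8: attacked by Rg3.
Legal moves for Black: none.
In check with no legal moves → checkmate.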